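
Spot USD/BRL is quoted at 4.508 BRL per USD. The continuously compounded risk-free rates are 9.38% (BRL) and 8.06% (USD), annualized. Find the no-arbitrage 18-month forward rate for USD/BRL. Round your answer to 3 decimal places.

F = S·e^((r_BRL − r_USD)T) = 4.508 · e^((0.0938 − 0.0806) × 18/12)
= 4.508 · e^0.019800 = 4.508 × 1.019997
F = 4.598 BRL per USD

4.598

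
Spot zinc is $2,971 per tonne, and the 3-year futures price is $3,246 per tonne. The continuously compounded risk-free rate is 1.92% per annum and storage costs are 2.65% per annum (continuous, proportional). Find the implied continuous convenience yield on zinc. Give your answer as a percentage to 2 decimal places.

F = S·e^((r+u−y)T) ⇒ (r+u−y) = ln(F/S)/T
ln(3246/2971) = 0.088525; /T ⇒ 0.029508
y = r + u − ln(F/S)/T = 0.0192 + 0.0265 − 0.029508 = 0.016192
y = 1.62%

1.62%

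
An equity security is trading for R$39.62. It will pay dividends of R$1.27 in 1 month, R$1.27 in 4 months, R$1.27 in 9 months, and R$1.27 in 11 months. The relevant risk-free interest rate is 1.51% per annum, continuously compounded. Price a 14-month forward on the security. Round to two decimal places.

PV(dividends) I = 1.27·e^(−0.0151·1/12) + 1.27·e^(−0.0151·4/12) + 1.27·e^(−0.0151·9/12) + 1.27·e^(−0.0151·11/12)
I = 1.2684 + 1.2636 + 1.2557 + 1.2525 = 5.0402
F = (S − I)·e^(rT) = (39.62 − 5.0402) · e^(0.0151·14/12)
= 34.5798 · e^0.017617 = 34.5798 × 1.017773 = R$35.19

R$35.19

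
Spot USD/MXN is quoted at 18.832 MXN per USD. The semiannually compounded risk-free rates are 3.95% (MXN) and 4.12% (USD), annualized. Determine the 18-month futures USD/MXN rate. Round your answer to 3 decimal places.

By covered interest parity, F = S · (1+r_MXN/2)^(2T) / (1+r_USD/2)^(2T)
= 18.832 × 1.060428 / 1.063082 = 18.832 × 0.997503
F = 18.785 MXN per USD

18.785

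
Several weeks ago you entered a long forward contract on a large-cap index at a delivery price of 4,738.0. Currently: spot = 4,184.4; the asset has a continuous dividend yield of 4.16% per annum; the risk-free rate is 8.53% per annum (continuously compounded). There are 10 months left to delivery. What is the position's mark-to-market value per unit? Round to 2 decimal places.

-371.07

Current fair forward for the remaining 10 months: F = S·e^((r − q)·T), (r − q) = 0.0853 − 0.0416 = 0.0437
F = 4184.4 · e^(0.0437 × 10/12) = 4184.4 × 1.03708788 = 4339.5905
Value of long forward = (F − K)·e^(−rT) = (4339.5905 − 4738.0) · e^(−0.0853·10/12)
= -398.4095 × 0.93138427 = -371.07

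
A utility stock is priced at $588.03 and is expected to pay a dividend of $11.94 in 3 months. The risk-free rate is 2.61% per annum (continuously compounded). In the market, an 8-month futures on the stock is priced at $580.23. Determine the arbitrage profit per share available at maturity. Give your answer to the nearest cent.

$6.05 per share

PV(dividends) I = 11.94·e^(−0.0261·3/12) = 11.8623
Fair futures F* = (S − I)·e^(rT) = (588.03 − 11.8623)·e^0.017400 = 576.1677 × 1.017552 = 586.2806
Market $580.23 < fair 586.2806: forward underpriced → reverse cash-and-carry (short the stock, invest proceeds at r, pay the dividends, go long the forward).
Profit at T = |F_mkt − F*| = |580.23 − 586.2806| = $6.05 per share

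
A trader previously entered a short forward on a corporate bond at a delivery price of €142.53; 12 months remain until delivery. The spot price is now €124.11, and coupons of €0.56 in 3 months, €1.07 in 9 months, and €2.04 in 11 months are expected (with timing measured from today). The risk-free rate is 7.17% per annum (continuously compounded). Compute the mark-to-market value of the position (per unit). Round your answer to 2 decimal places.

€12.03

PV(remaining coupons) I = 0.56·e^(−0.0717·3/12) + 1.07·e^(−0.0717·9/12) + 2.04·e^(−0.0717·11/12) = 3.4743
Current forward F = (S − I)·e^(rT) = (124.11 − 3.4743)·e^(0.0717·12/12) = 120.6357 × 1.074333 = 129.6029
Value (long) = (F − K)·e^(−rT) = (129.6029 − 142.53) × 0.930810 = -12.0327
Short position value = −(long value) = €12.03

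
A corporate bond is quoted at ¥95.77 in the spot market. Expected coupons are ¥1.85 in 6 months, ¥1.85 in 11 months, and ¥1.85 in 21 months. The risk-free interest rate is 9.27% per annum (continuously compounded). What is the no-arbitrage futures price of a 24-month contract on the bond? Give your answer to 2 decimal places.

¥109.21

PV(coupons) I = 1.85·e^(−0.0927·6/12) + 1.85·e^(−0.0927·11/12) + 1.85·e^(−0.0927·21/12)
I = 1.7662 + 1.6993 + 1.5730 = 5.0385
F = (S − I)·e^(rT) = (95.77 − 5.0385) · e^(0.0927·24/12)
= 90.7315 · e^0.185400 = 90.7315 × 1.203700 = ¥109.21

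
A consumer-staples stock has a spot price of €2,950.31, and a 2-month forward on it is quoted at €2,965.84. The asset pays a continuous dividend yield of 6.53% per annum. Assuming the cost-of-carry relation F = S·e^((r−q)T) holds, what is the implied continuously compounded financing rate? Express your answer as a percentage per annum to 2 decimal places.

9.68%

From F = S·e^((r−q)T): (r − q) = ln(F/S)/T
ln(2965.84/2950.31) = ln(1.005264) = 0.005250
(r − q) = 0.005250 / (2/12) = 0.031500
r = ln(F/S)/T + q = 0.031500 + 0.0653 = 0.096800
r = 9.68%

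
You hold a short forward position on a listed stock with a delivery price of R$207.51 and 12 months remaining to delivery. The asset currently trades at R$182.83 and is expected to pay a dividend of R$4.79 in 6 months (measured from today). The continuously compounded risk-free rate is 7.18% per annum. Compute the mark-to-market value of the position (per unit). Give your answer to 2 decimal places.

R$14.92

PV(remaining dividends) I = 4.79·e^(−0.0718·6/12) = 4.6211
Current forward F = (S − I)·e^(rT) = (182.83 − 4.6211)·e^(0.0718·12/12) = 178.2089 × 1.074440 = 191.4748
Value (long) = (F − K)·e^(−rT) = (191.4748 − 207.51) × 0.930717 = -14.9242
Short position value = −(long value) = R$14.92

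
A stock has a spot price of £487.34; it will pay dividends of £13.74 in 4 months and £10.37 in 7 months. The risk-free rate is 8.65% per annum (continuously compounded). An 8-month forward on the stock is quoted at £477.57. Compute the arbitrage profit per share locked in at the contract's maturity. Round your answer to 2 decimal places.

PV(dividends) I = 13.74·e^(−0.0865·4/12) + 10.37·e^(−0.0865·7/12) = 23.2092
Fair forward F* = (S − I)·e^(rT) = (487.34 − 23.2092)·e^0.057667 = 464.1308 × 1.059362 = 491.6825
Market £477.57 < fair 491.6825: forward underpriced → reverse cash-and-carry (short the stock, invest proceeds at r, pay the dividends, go long the forward).
Profit at T = |F_mkt − F*| = |477.57 − 491.6825| = £14.11 per share

£14.11 per share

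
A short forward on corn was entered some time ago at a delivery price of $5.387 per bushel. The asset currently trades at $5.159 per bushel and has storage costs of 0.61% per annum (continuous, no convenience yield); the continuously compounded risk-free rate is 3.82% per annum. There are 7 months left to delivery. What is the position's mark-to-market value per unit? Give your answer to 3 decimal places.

Current fair forward for the remaining 7 months: F = S·e^((r + u)·T), (r + u) = 0.0382 + 0.0061 = 0.0443
F = 5.159 · e^(0.0443 × 7/12) = 5.159 × 1.026178 = 5.2941
Value of long forward = (F − K)·e^(−rT) = (5.2941 − 5.387) · e^(−0.0382·7/12)
= -0.0929 × 0.977963 = -0.091
Short position value = −(long value) = $0.091

$0.091 per bushel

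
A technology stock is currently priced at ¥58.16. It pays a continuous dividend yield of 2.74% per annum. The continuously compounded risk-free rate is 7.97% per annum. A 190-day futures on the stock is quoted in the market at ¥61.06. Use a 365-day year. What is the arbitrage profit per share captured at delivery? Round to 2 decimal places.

Fair futures: F* = S·e^(carry·T), with carry = (r − q) = 0.0797 − 0.0274 = 0.0523
F* = 58.16 · e^(0.0523 × 190/365) = 58.16 · e^0.027225 = 58.16 × 1.027599 = ¥59.7652
Market ¥61.06 > fair ¥59.7652: forward overpriced → cash-and-carry (buy spot, short the forward).
At maturity, profit = |F_mkt − F*| = |61.06 − 59.7652| = ¥1.29 per share

¥1.29 per share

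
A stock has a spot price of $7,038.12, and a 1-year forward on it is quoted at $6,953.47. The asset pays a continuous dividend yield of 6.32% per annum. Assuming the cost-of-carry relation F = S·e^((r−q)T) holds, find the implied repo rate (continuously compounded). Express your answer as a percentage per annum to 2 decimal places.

5.11%

From F = S·e^((r−q)T): (r − q) = ln(F/S)/T
ln(6953.47/7038.12) = ln(0.987973) = -0.012100
(r − q) = -0.012100 / (1) = -0.012100
r = ln(F/S)/T + q = -0.012100 + 0.0632 = 0.051100
r = 5.11%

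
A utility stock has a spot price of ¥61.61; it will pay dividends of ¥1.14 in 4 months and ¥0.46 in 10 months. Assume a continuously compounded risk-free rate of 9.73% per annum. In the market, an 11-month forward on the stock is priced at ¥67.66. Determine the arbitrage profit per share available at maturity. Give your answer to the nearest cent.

PV(dividends) I = 1.14·e^(−0.0973·4/12) + 0.46·e^(−0.0973·10/12) = 1.5278
Fair forward F* = (S − I)·e^(rT) = (61.61 − 1.5278)·e^0.089192 = 60.0822 × 1.093291 = 65.6873
Market ¥67.66 > fair 65.6873: forward overpriced → cash-and-carry (borrow at r, buy the stock and collect the dividends, short the forward).
Profit at T = |F_mkt − F*| = |67.66 − 65.6873| = ¥1.97 per share

¥1.97 per share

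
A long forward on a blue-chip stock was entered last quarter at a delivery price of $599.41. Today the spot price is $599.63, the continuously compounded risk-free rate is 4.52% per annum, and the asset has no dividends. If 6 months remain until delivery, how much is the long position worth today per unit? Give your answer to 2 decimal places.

$13.61

Current fair forward for the remaining 6 months: F = S·e^(r·T), r = 0.0452
F = 599.63 · e^(0.0452 × 6/12) = 599.63 × 1.022857 = 613.3357
Value of long forward = (F − K)·e^(−rT) = (613.3357 − 599.41) · e^(−0.0452·6/12)
= 13.9257 × 0.977653 = 13.61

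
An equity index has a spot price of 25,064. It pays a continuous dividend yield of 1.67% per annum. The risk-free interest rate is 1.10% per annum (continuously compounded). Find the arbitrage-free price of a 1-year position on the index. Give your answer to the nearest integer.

F = S·e^((r − q)T) = 25064 · e^((0.0110 − 0.0167) × 1)
= 25064 · e^-0.005700 = 25064 × 0.994316
F = 24,922

24,922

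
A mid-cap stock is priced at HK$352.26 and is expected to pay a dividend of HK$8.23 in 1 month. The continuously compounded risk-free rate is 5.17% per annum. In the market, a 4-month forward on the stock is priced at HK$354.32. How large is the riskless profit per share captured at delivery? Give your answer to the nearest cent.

PV(dividends) I = 8.23·e^(−0.0517·1/12) = 8.1946
Fair forward F* = (S − I)·e^(rT) = (352.26 − 8.1946)·e^0.017233 = 344.0654 × 1.017382 = 350.0459
Market HK$354.32 > fair 350.0459: forward overpriced → cash-and-carry (borrow at r, buy the stock and collect the dividends, short the forward).
Profit at T = |F_mkt − F*| = |354.32 − 350.0459| = HK$4.27 per share

HK$4.27 per share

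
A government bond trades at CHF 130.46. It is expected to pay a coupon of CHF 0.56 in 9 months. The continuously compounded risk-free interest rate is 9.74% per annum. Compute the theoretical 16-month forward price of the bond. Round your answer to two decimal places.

CHF 147.96

PV(coupons) I = 0.56·e^(−0.0974·9/12)
I = 0.5206
F = (S − I)·e^(rT) = (130.46 − 0.5206) · e^(0.0974·16/12)
= 129.9394 · e^0.129867 = 129.9394 × 1.138677 = CHF 147.96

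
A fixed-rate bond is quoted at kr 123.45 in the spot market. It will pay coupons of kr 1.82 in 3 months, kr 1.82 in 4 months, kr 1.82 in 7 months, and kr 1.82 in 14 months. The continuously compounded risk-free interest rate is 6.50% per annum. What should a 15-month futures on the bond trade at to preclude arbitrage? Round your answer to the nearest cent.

PV(coupons) I = 1.82·e^(−0.0650·3/12) + 1.82·e^(−0.0650·4/12) + 1.82·e^(−0.0650·7/12) + 1.82·e^(−0.0650·14/12)
I = 1.7907 + 1.7810 + 1.7523 + 1.6871 = 7.0111
F = (S − I)·e^(rT) = (123.45 − 7.0111) · e^(0.0650·15/12)
= 116.4389 · e^0.081250 = 116.4389 × 1.084642 = kr 126.29

kr 126.29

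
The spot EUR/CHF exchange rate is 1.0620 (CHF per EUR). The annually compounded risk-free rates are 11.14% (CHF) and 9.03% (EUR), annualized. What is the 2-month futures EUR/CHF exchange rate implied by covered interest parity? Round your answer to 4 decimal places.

By covered interest parity, F = S · (1+r_CHF)^T / (1+r_EUR)^T
= 1.0620 × 1.017759 / 1.014513 = 1.0620 × 1.003200
F = 1.0654 CHF per EUR

1.0654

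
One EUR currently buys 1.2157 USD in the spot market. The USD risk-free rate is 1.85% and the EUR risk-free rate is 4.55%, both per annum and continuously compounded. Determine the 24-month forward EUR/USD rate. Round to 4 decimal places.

1.1518

F = S·e^((r_USD − r_EUR)T) = 1.2157 · e^((0.0185 − 0.0455) × 24/12)
= 1.2157 · e^-0.054000 = 1.2157 × 0.947432
F = 1.1518 USD per EUR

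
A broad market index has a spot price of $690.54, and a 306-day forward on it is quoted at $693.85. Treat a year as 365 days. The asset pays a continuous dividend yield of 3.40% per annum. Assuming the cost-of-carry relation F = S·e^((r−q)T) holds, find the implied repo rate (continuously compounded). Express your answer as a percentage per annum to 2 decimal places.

From F = S·e^((r−q)T): (r − q) = ln(F/S)/T
ln(693.85/690.54) = ln(1.004793) = 0.004782
(r − q) = 0.004782 / (306/365) = 0.005704
r = ln(F/S)/T + q = 0.005704 + 0.0340 = 0.039704
r = 3.97%

3.97%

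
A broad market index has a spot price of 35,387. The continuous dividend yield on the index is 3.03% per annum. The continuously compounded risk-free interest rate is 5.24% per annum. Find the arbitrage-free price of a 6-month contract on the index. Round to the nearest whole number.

F = S·e^((r − q)T) = 35387 · e^((0.0524 − 0.0303) × 6/12)
= 35387 · e^0.011050 = 35387 × 1.011111
F = 35,780

35,780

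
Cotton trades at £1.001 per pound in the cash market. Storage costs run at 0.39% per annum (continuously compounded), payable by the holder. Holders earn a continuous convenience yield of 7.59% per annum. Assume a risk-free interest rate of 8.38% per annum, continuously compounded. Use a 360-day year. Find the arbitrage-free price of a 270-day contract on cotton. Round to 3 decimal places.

£1.010 per pound

Net carry = r + u − y = 0.0838 + 0.0039 − 0.0759 = 0.0118
F = S·e^((r+u−y)T) = 1.001 · e^(0.0118 × 270/360) = 1.001 · e^0.008850
= 1.001 × 1.008889 = £1.010 per pound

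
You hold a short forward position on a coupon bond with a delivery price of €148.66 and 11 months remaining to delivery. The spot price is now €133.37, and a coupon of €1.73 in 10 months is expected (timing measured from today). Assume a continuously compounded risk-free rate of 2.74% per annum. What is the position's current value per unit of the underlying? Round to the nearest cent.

PV(remaining coupons) I = 1.73·e^(−0.0274·10/12) = 1.6909
Current forward F = (S − I)·e^(rT) = (133.37 − 1.6909)·e^(0.0274·11/12) = 131.6791 × 1.025435 = 135.0284
Value (long) = (F − K)·e^(−rT) = (135.0284 − 148.66) × 0.975196 = -13.2935
Short position value = −(long value) = €13.29

€13.29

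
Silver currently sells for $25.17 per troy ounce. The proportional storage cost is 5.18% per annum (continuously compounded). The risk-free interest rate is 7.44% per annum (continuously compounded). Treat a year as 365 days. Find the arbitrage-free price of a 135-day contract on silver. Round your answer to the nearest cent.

Net carry = r + u − y = 0.0744 + 0.0518 − 0.0000 = 0.1262
F = S·e^((r+u−y)T) = 25.17 · e^(0.1262 × 135/365) = 25.17 · e^0.046677
= 25.17 × 1.047784 = $26.37 per troy ounce

$26.37 per troy ounce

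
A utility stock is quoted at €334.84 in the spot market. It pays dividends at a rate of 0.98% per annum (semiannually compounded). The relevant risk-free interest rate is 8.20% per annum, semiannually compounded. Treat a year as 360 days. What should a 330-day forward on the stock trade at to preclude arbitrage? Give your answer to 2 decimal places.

F = S · (1+r/2)^(2T) / (1+q/2)^(2T)
= 334.84 × 1.076448 / 1.009002 = 334.84 × 1.066844
F = €357.22

€357.22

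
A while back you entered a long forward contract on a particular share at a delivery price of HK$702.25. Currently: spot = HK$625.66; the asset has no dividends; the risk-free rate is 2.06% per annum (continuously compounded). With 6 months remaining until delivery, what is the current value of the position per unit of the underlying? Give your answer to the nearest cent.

Current fair forward for the remaining 6 months: F = S·e^(r·T), r = 0.0206
F = 625.66 · e^(0.0206 × 6/12) = 625.66 × 1.010353 = 632.1375
Value of long forward = (F − K)·e^(−rT) = (632.1375 − 702.25) · e^(−0.0206·6/12)
= -70.1125 × 0.989753 = -69.39

-HK$69.39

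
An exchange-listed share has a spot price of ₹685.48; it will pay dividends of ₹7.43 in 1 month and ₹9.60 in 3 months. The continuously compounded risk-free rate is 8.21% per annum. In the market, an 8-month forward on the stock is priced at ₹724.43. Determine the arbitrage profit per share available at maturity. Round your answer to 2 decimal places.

₹18.11 per share

PV(dividends) I = 7.43·e^(−0.0821·1/12) + 9.60·e^(−0.0821·3/12) = 16.7843
Fair forward F* = (S − I)·e^(rT) = (685.48 − 16.7843)·e^0.054733 = 668.6957 × 1.056259 = 706.3159
Market ₹724.43 > fair 706.3159: forward overpriced → cash-and-carry (borrow at r, buy the stock and collect the dividends, short the forward).
Profit at T = |F_mkt − F*| = |724.43 − 706.3159| = ₹18.11 per share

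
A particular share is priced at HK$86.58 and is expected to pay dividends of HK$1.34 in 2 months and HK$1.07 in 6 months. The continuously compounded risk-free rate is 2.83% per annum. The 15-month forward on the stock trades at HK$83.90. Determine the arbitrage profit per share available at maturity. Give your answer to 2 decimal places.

PV(dividends) I = 1.34·e^(−0.0283·2/12) + 1.07·e^(−0.0283·6/12) = 2.3887
Fair forward F* = (S − I)·e^(rT) = (86.58 − 2.3887)·e^0.035375 = 84.1913 × 1.036008 = 87.2229
Market HK$83.90 < fair 87.2229: forward underpriced → reverse cash-and-carry (short the stock, invest proceeds at r, pay the dividends, go long the forward).
Profit at T = |F_mkt − F*| = |83.90 − 87.2229| = HK$3.32 per share

HK$3.32 per share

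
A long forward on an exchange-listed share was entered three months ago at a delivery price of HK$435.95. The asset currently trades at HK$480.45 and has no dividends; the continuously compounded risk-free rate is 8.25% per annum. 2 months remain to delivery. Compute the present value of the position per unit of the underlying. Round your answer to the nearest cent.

HK$50.45

Current fair forward for the remaining 2 months: F = S·e^(r·T), r = 0.0825
F = 480.45 · e^(0.0825 × 2/12) = 480.45 × 1.013845 = 487.1018
Value of long forward = (F − K)·e^(−rT) = (487.1018 − 435.95) · e^(−0.0825·2/12)
= 51.1518 × 0.986344 = 50.45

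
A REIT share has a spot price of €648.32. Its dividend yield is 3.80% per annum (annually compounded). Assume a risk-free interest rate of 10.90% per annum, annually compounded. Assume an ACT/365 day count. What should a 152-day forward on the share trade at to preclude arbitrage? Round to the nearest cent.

F = S · (1+r)^T / (1+q)^T
= 648.32 × 1.044026 / 1.015653 = 648.32 × 1.027936
F = €666.43

€666.43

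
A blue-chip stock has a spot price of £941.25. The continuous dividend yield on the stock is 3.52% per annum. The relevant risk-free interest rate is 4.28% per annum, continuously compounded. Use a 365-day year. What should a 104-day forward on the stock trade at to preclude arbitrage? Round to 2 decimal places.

F = S·e^((r − q)T) = 941.25 · e^((0.0428 − 0.0352) × 104/365)
= 941.25 · e^0.002165 = 941.25 × 1.002167
F = £943.29

£943.29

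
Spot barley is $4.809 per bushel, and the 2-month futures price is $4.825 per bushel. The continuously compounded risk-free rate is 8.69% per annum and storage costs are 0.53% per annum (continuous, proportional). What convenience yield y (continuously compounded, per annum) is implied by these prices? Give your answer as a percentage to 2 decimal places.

7.23%

F = S·e^((r+u−y)T) ⇒ (r+u−y) = ln(F/S)/T
ln(4.825/4.809) = 0.003322; /T ⇒ 0.019932
y = r + u − ln(F/S)/T = 0.0869 + 0.0053 − 0.019932 = 0.072268
y = 7.23%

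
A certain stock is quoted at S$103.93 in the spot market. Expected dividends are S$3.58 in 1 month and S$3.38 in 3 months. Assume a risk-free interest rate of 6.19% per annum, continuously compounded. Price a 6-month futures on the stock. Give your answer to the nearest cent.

PV(dividends) I = 3.58·e^(−0.0619·1/12) + 3.38·e^(−0.0619·3/12)
I = 3.5616 + 3.3281 = 6.8897
F = (S − I)·e^(rT) = (103.93 − 6.8897) · e^(0.0619·6/12)
= 97.0403 · e^0.030950 = 97.0403 × 1.031434 = S$100.09

S$100.09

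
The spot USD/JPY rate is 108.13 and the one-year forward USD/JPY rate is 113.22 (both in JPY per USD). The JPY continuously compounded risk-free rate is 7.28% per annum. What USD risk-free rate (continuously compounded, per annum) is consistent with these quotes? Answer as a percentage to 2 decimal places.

F = S·e^((r_JPY − r_USD)T) ⇒ r_USD = r_JPY − ln(F/S)/T
ln(113.22/108.13) = 0.045999; /(12/12) = 0.045999
r_USD = 0.0728 − 0.045999 = 0.026801
r_USD = 2.68%

2.68%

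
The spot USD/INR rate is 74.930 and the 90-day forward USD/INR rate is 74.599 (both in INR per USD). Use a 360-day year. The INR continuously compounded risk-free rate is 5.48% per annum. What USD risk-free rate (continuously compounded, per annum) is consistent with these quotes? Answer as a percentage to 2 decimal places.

F = S·e^((r_INR − r_USD)T) ⇒ r_USD = r_INR − ln(F/S)/T
ln(74.599/74.930) = -0.004427; /(90/360) = -0.017708
r_USD = 0.0548 + 0.017708 = 0.072508
r_USD = 7.25%

7.25%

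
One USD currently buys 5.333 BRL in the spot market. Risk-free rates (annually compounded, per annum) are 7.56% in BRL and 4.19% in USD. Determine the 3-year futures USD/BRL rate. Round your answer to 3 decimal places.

5.867

By covered interest parity, F = S · (1+r_BRL)^T / (1+r_USD)^T
= 5.333 × 1.244378 / 1.131040 = 5.333 × 1.100207
F = 5.867 BRL per USD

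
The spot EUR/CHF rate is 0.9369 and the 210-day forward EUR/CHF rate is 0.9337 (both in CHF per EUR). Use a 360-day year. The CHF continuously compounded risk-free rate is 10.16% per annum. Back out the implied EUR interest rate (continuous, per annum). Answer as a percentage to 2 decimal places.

10.75%

F = S·e^((r_CHF − r_EUR)T) ⇒ r_EUR = r_CHF − ln(F/S)/T
ln(0.9337/0.9369) = -0.003421; /(210/360) = -0.005865
r_EUR = 0.1016 + 0.005865 = 0.107465
r_EUR = 10.75%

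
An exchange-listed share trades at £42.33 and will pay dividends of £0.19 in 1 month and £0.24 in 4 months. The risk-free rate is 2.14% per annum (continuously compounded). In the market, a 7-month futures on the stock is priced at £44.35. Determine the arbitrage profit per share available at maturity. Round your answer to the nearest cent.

£1.92 per share

PV(dividends) I = 0.19·e^(−0.0214·1/12) + 0.24·e^(−0.0214·4/12) = 0.4280
Fair futures F* = (S − I)·e^(rT) = (42.33 − 0.4280)·e^0.012483 = 41.9020 × 1.012561 = 42.4283
Market £44.35 > fair 42.4283: forward overpriced → cash-and-carry (borrow at r, buy the stock and collect the dividends, short the forward).
Profit at T = |F_mkt − F*| = |44.35 − 42.4283| = £1.92 per share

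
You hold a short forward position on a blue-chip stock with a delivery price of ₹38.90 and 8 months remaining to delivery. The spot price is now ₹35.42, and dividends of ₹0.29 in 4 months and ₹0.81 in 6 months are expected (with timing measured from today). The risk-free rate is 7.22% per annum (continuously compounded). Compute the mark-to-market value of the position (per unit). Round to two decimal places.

PV(remaining dividends) I = 0.29·e^(−0.0722·4/12) + 0.81·e^(−0.0722·6/12) = 1.0644
Current forward F = (S − I)·e^(rT) = (35.42 − 1.0644)·e^(0.0722·8/12) = 34.3556 × 1.049311 = 36.0497
Value (long) = (F − K)·e^(−rT) = (36.0497 − 38.90) × 0.953007 = -2.7164
Short position value = −(long value) = ₹2.72

₹2.72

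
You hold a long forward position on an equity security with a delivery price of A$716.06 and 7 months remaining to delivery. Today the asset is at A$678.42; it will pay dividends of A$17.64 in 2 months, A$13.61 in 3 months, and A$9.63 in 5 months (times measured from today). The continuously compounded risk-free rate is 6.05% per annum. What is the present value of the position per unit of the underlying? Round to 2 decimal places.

-A$53.07

PV(remaining dividends) I = 17.64·e^(−0.0605·2/12) + 13.61·e^(−0.0605·3/12) + 9.63·e^(−0.0605·5/12) = 40.2590
Current forward F = (S − I)·e^(rT) = (678.42 − 40.2590)·e^(0.0605·7/12) = 638.1610 × 1.035922 = 661.0850
Value (long) = (F − K)·e^(−rT) = (661.0850 − 716.06) × 0.965324 = -53.0687
Value = -A$53.07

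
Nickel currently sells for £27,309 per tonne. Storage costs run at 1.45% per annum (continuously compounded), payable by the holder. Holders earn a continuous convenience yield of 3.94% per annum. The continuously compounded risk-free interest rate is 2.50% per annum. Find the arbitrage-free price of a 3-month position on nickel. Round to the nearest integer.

£27,310 per tonne

Net carry = r + u − y = 0.0250 + 0.0145 − 0.0394 = 0.0001
F = S·e^((r+u−y)T) = 27309 · e^(0.0001 × 3/12) = 27309 · e^0.000025
= 27309 × 1.000025 = £27,310 per tonne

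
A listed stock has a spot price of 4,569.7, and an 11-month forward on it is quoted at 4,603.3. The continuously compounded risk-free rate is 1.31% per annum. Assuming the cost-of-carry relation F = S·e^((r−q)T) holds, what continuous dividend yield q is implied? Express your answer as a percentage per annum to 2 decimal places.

From F = S·e^((r−q)T): (r − q) = ln(F/S)/T
ln(4603.3/4569.7) = ln(1.007353) = 0.007326
(r − q) = 0.007326 / (11/12) = 0.007992
q = r − ln(F/S)/T = 0.0131 − 0.007992 = 0.005108
q = 0.51%

0.51%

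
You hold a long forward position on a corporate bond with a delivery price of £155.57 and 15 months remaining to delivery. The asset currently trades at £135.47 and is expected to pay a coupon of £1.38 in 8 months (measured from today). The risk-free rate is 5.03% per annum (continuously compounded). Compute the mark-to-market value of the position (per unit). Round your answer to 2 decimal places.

-£11.95

PV(remaining coupons) I = 1.38·e^(−0.0503·8/12) = 1.3345
Current forward F = (S − I)·e^(rT) = (135.47 − 1.3345)·e^(0.0503·15/12) = 134.1355 × 1.064894 = 142.8401
Value (long) = (F − K)·e^(−rT) = (142.8401 − 155.57) × 0.939061 = -11.9542
Value = -£11.95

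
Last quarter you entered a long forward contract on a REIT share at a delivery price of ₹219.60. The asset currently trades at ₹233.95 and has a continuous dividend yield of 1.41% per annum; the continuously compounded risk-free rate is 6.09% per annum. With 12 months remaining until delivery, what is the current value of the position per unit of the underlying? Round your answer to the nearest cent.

Current fair forward for the remaining 12 months: F = S·e^((r − q)·T), (r − q) = 0.0609 − 0.0141 = 0.0468
F = 233.95 · e^(0.0468 × 12/12) = 233.95 × 1.047912 = 245.1590
Value of long forward = (F − K)·e^(−rT) = (245.1590 − 219.60) · e^(−0.0609·12/12)
= 25.5590 × 0.940917 = 24.05

₹24.05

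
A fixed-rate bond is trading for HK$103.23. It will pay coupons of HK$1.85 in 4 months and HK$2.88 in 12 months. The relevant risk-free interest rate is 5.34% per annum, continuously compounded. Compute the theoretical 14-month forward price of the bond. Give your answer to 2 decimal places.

PV(coupons) I = 1.85·e^(−0.0534·4/12) + 2.88·e^(−0.0534·12/12)
I = 1.8174 + 2.7302 = 4.5476
F = (S − I)·e^(rT) = (103.23 − 4.5476) · e^(0.0534·14/12)
= 98.6824 · e^0.062300 = 98.6824 × 1.064282 = HK$105.03

HK$105.03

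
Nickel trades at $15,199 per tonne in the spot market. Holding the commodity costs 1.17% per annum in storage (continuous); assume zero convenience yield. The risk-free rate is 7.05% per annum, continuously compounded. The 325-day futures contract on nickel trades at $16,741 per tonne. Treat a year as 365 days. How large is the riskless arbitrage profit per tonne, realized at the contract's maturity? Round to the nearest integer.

Fair futures: F* = S·e^(carry·T), with carry = (r + u) = 0.0705 + 0.0117 = 0.0822
F* = 15199 · e^(0.0822 × 325/365) = 15199 · e^0.073192 = 15199 × 1.075937 = $16353.1665
Market $16741 > fair $16353.1665: forward overpriced → cash-and-carry (buy spot, short the forward).
At maturity, profit = |F_mkt − F*| = |16741 − 16353.1665| = $388 per tonne

$388 per tonne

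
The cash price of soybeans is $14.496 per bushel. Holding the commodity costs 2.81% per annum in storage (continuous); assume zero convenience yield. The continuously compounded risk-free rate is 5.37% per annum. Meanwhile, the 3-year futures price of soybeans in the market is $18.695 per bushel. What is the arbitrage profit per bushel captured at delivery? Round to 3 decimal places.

$0.167 per bushel

Fair futures: F* = S·e^(carry·T), with carry = (r + u) = 0.0537 + 0.0281 = 0.0818
F* = 14.496 · e^(0.0818 × 3) = 14.496 · e^0.245400 = 14.496 × 1.278132 = $18.5278
Market $18.695 > fair $18.5278: forward overpriced → cash-and-carry (buy spot, short the forward).
At maturity, profit = |F_mkt − F*| = |18.695 − 18.5278| = $0.167 per bushel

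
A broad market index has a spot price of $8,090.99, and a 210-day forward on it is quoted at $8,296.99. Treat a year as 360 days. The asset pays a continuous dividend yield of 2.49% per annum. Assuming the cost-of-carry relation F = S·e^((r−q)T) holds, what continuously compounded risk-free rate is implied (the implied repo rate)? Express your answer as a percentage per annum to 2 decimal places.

6.80%

From F = S·e^((r−q)T): (r − q) = ln(F/S)/T
ln(8296.99/8090.99) = ln(1.025460) = 0.025141
(r − q) = 0.025141 / (210/360) = 0.043099
r = ln(F/S)/T + q = 0.043099 + 0.0249 = 0.067999
r = 6.80%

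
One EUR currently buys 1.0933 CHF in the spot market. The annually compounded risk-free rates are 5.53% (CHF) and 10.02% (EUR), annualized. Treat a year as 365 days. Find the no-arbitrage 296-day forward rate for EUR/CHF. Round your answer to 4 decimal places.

1.0570

By covered interest parity, F = S · (1+r_CHF)^T / (1+r_EUR)^T
= 1.0933 × 1.044617 / 1.080517 = 1.0933 × 0.966775
F = 1.0570 CHF per EUR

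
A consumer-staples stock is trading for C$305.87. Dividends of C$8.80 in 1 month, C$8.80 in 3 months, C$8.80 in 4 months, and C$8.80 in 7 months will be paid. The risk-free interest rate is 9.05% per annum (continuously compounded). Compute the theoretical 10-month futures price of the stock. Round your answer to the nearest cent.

PV(dividends) I = 8.80·e^(−0.0905·1/12) + 8.80·e^(−0.0905·3/12) + 8.80·e^(−0.0905·4/12) + 8.80·e^(−0.0905·7/12)
I = 8.7339 + 8.6031 + 8.5385 + 8.3475 = 34.2230
F = (S − I)·e^(rT) = (305.87 − 34.2230) · e^(0.0905·10/12)
= 271.6470 · e^0.075417 = 271.6470 × 1.078334 = C$292.93

C$292.93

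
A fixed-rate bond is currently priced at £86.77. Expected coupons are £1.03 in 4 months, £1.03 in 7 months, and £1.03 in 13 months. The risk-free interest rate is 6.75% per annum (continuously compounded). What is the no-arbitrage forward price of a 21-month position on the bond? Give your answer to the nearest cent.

PV(coupons) I = 1.03·e^(−0.0675·4/12) + 1.03·e^(−0.0675·7/12) + 1.03·e^(−0.0675·13/12)
I = 1.0071 + 0.9902 + 0.9574 = 2.9547
F = (S − I)·e^(rT) = (86.77 − 2.9547) · e^(0.0675·21/12)
= 83.8153 · e^0.118125 = 83.8153 × 1.125385 = £94.32

£94.32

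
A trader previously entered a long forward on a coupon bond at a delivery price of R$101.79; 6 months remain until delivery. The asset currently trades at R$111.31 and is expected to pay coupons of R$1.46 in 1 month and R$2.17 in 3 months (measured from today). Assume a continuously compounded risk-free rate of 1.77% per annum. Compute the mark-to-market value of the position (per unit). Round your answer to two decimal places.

PV(remaining coupons) I = 1.46·e^(−0.0177·1/12) + 2.17·e^(−0.0177·3/12) = 3.6183
Current forward F = (S − I)·e^(rT) = (111.31 − 3.6183)·e^(0.0177·6/12) = 107.6917 × 1.008889 = 108.6490
Value (long) = (F − K)·e^(−rT) = (108.6490 − 101.79) × 0.991189 = 6.7986
Value = R$6.80

R$6.80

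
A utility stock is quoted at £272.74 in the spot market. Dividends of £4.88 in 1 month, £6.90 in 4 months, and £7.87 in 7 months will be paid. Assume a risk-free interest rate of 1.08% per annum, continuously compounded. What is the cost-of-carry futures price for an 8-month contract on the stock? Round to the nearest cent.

PV(dividends) I = 4.88·e^(−0.0108·1/12) + 6.90·e^(−0.0108·4/12) + 7.87·e^(−0.0108·7/12)
I = 4.8756 + 6.8752 + 7.8206 = 19.5714
F = (S − I)·e^(rT) = (272.74 − 19.5714) · e^(0.0108·8/12)
= 253.1686 · e^0.007200 = 253.1686 × 1.007226 = £255.00

£255.00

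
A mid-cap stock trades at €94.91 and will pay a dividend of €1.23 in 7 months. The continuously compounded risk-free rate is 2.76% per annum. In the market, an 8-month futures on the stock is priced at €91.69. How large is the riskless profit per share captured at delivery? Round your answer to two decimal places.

PV(dividends) I = 1.23·e^(−0.0276·7/12) = 1.2104
Fair futures F* = (S − I)·e^(rT) = (94.91 − 1.2104)·e^0.018400 = 93.6996 × 1.018570 = 95.4396
Market €91.69 < fair 95.4396: forward underpriced → reverse cash-and-carry (short the stock, invest proceeds at r, pay the dividends, go long the forward).
Profit at T = |F_mkt − F*| = |91.69 − 95.4396| = €3.75 per share

€3.75 per share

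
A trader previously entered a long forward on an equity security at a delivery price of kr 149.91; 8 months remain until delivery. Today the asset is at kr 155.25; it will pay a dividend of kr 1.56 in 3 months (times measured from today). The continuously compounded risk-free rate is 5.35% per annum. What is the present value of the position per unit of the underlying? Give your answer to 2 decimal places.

kr 9.05

PV(remaining dividends) I = 1.56·e^(−0.0535·3/12) = 1.5393
Current forward F = (S − I)·e^(rT) = (155.25 − 1.5393)·e^(0.0535·8/12) = 153.7107 × 1.036310 = 159.2919
Value (long) = (F − K)·e^(−rT) = (159.2919 − 149.91) × 0.964962 = 9.0532
Value = kr 9.05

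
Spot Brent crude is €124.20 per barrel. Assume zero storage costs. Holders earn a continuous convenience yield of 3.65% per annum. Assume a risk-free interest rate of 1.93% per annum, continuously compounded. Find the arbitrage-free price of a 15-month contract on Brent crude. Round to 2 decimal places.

€121.56 per barrel

Net carry = r + u − y = 0.0193 + 0.0000 − 0.0365 = -0.0172
F = S·e^((r+u−y)T) = 124.20 · e^(-0.0172 × 15/12) = 124.20 · e^-0.021500
= 124.20 × 0.978729 = €121.56 per barrel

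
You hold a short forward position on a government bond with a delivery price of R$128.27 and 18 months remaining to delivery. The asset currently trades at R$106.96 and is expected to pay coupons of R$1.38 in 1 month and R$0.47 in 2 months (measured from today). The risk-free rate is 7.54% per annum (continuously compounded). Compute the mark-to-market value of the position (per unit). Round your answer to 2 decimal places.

PV(remaining coupons) I = 1.38·e^(−0.0754·1/12) + 0.47·e^(−0.0754·2/12) = 1.8355
Current forward F = (S − I)·e^(rT) = (106.96 − 1.8355)·e^(0.0754·18/12) = 105.1245 × 1.119744 = 117.7125
Value (long) = (F − K)·e^(−rT) = (117.7125 − 128.27) × 0.893061 = -9.4285
Short position value = −(long value) = R$9.43

R$9.43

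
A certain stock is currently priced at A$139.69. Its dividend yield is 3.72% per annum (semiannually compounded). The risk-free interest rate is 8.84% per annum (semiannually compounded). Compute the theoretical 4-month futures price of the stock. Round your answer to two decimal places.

F = S · (1+r/2)^(2T) / (1+q/2)^(2T)
= 139.69 × 1.029254 / 1.012362 = 139.69 × 1.016686
F = A$142.02

A$142.02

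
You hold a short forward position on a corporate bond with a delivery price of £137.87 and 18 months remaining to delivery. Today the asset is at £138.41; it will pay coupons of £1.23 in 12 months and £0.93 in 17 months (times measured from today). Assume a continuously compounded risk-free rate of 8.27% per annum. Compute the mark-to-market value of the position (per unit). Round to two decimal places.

-£14.66

PV(remaining coupons) I = 1.23·e^(−0.0827·12/12) + 0.93·e^(−0.0827·17/12) = 1.9596
Current forward F = (S − I)·e^(rT) = (138.41 − 1.9596)·e^(0.0827·18/12) = 136.4504 × 1.132072 = 154.4717
Value (long) = (F − K)·e^(−rT) = (154.4717 − 137.87) × 0.883336 = 14.6649
Short position value = −(long value) = -£14.66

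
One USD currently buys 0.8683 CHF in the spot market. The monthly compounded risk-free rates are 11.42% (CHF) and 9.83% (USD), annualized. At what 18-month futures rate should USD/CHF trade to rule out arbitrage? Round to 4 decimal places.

0.8891

By covered interest parity, F = S · (1+r_CHF/12)^(12T) / (1+r_USD/12)^(12T)
= 0.8683 × 1.185886 / 1.158179 = 0.8683 × 1.023923
F = 0.8891 CHF per USD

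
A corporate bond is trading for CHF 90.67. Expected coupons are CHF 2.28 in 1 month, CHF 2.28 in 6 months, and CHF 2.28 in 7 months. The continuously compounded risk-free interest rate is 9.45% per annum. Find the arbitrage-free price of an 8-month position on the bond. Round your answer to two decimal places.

CHF 89.54

PV(coupons) I = 2.28·e^(−0.0945·1/12) + 2.28·e^(−0.0945·6/12) + 2.28·e^(−0.0945·7/12)
I = 2.2621 + 2.1748 + 2.1577 = 6.5946
F = (S − I)·e^(rT) = (90.67 − 6.5946) · e^(0.0945·8/12)
= 84.0754 · e^0.063000 = 84.0754 × 1.065027 = CHF 89.54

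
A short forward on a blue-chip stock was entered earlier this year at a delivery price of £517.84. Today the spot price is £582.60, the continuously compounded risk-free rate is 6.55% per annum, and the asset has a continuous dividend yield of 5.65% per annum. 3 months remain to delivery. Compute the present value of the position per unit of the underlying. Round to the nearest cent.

Current fair forward for the remaining 3 months: F = S·e^((r − q)·T), (r − q) = 0.0655 − 0.0565 = 0.0090
F = 582.60 · e^(0.0090 × 3/12) = 582.60 × 1.002253 = 583.9126
Value of long forward = (F − K)·e^(−rT) = (583.9126 − 517.84) · e^(−0.0655·3/12)
= 66.0726 × 0.983758 = 65.00
Short position value = −(long value) = -£65.00

-£65.00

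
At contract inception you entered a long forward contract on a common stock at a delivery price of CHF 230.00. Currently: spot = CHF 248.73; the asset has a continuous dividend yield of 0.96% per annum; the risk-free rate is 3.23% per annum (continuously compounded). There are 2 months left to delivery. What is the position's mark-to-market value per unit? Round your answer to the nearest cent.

CHF 19.57

Current fair forward for the remaining 2 months: F = S·e^((r − q)·T), (r − q) = 0.0323 − 0.0096 = 0.0227
F = 248.73 · e^(0.0227 × 2/12) = 248.73 × 1.003790 = 249.6727
Value of long forward = (F − K)·e^(−rT) = (249.6727 − 230.00) · e^(−0.0323·2/12)
= 19.6727 × 0.994631 = 19.57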